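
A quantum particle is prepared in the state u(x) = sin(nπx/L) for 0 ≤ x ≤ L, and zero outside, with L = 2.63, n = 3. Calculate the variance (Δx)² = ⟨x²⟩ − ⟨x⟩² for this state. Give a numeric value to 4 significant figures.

Compute ⟨x⟩ and ⟨x²⟩ separately, then (Δx)² = ⟨x²⟩ − ⟨x⟩².
With sin²θ = (1 − cos2θ)/2 on 0 ≤ x ≤ L: ∫sin²(nπx/L) dx = L/2, ∫x·sin²(nπx/L) dx = L²/4, ∫x²·sin²(nπx/L) dx = L³·(1/6 − 1/(4n²π²)); higher powers xᵏ the same way, integrating xᵏ·cos(2nπx/L) by parts.
Normalization: ∫|u|² dx = 1.3150.
⟨x⟩ = 1.3150 and ⟨x²⟩ = 2.2667.
(Δx)² = 2.2667 − (1.3150)² = 0.53747.

0.5375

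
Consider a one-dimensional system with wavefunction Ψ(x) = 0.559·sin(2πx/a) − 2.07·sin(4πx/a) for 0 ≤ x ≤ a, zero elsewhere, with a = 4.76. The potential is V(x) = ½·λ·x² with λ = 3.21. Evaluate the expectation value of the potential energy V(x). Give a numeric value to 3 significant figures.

⟨V⟩ = ∫ V(x)·|Ψ|² dx / ∫|Ψ|² dx.
On 0 ≤ x ≤ a (j ≠ l): ∫sin²(jπx/a) dx = a/2, ∫sin(jπx/a)·sin(lπx/a) dx = 0; diagonal moments ∫x·sin²(jπx/a) dx = a²/4, ∫x²·sin²(jπx/a) dx = a³·(1/6 − 1/(4j²π²)); cross terms ∫x·sin(jπx/a)·sin(lπx/a) dx = 0 for j + l even and −4jla²/(π²(j² − l²)²) for j + l odd, ∫x²·sin(jπx/a)·sin(lπx/a) dx = (−1)^(j+l)·4jla³/(π²(j² − l²)²); higher powers the same way via product-to-sum and parts.
State is unnormalized: ∫|Ψ|² dx = 10.942, and ∫Ψ*·V(x)·Ψ dx = 122.10, so ⟨V⟩ = 122.10 / 10.942.
⟨V⟩ = 11.159.

11.2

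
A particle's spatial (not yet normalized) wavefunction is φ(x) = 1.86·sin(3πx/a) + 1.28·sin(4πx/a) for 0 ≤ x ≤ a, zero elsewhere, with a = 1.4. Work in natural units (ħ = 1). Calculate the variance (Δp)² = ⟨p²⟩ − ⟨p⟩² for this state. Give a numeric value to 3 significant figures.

56.6

Compute ⟨p⟩ and ⟨p²⟩ separately; (Δp)² = ⟨p²⟩ − ⟨p⟩².
d²/dx² sin(jπx/a) = −(jπ/a)²·sin(jπx/a); on 0 ≤ x ≤ a, ∫sin²(jπx/a) dx = a/2 and ∫sin(jπx/a)·sin(lπx/a) dx = 0 for j ≠ l, so only diagonal terms survive in ∫|φ|² and ∫φ·φ″; ∫φ·φ′ dx = [φ²/2] between the walls = 0.
Normalization: ∫|φ|² dx = 3.5686.
⟨p⟩ = 0.0000 and ⟨p²⟩ = 56.648.
(Δp)² = 56.648 − (0.0000)² = 56.648.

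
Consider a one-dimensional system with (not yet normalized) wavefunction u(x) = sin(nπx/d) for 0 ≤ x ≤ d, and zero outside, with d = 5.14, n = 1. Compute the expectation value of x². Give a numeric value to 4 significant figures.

⟨x²⟩ = ∫ x²·|u|² dx / ∫|u|² dx (integrals over the domain).
With sin²θ = (1 − cos2θ)/2 on 0 ≤ x ≤ d: ∫sin²(nπx/d) dx = d/2, ∫x·sin²(nπx/d) dx = d²/4, ∫x²·sin²(nπx/d) dx = d³·(1/6 − 1/(4n²π²)); higher powers xᵏ the same way, integrating xᵏ·cos(2nπx/d) by parts.
State is unnormalized: ∫|u|² dx = 2.5700, and ∫u*·x²·u dx = 19.193, so ⟨x²⟩ = 19.193 / 2.5700.
⟨x²⟩ = 7.4681.

7.468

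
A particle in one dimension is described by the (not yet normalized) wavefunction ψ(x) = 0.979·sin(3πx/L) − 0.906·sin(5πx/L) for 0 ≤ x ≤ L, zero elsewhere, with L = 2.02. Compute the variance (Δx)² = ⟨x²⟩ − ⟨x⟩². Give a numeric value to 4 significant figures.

0.1306

Compute ⟨x⟩ and ⟨x²⟩ separately, then (Δx)² = ⟨x²⟩ − ⟨x⟩².
On 0 ≤ x ≤ L (j ≠ l): ∫sin²(jπx/L) dx = L/2, ∫sin(jπx/L)·sin(lπx/L) dx = 0; diagonal moments ∫x·sin²(jπx/L) dx = L²/4, ∫x²·sin²(jπx/L) dx = L³·(1/6 − 1/(4j²π²)); cross terms ∫x·sin(jπx/L)·sin(lπx/L) dx = 0 for j + l even and −4jlL²/(π²(j² − l²)²) for j + l odd, ∫x²·sin(jπx/L)·sin(lπx/L) dx = (−1)^(j+l)·4jlL³/(π²(j² − l²)²); higher powers the same way via product-to-sum and parts.
Normalization: ∫|ψ|² dx = 1.7971.
⟨x⟩ = 1.0100 and ⟨x²⟩ = 1.1507.
(Δx)² = 1.1507 − (1.0100)² = 0.13063.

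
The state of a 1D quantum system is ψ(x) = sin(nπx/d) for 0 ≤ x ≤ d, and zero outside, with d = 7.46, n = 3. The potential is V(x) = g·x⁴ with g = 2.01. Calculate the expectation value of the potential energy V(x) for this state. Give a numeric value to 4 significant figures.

1176.

⟨V⟩ = ∫ V(x)·|ψ|² dx / ∫|ψ|² dx.
With sin²θ = (1 − cos2θ)/2 on 0 ≤ x ≤ d: ∫sin²(nπx/d) dx = d/2, ∫x·sin²(nπx/d) dx = d²/4, ∫x²·sin²(nπx/d) dx = d³·(1/6 − 1/(4n²π²)); higher powers xᵏ the same way, integrating xᵏ·cos(2nπx/d) by parts.
State is unnormalized: ∫|ψ|² dx = 3.7300, and ∫ψ*·V(x)·ψ dx = 4387.0, so ⟨V⟩ = 4387.0 / 3.7300.
⟨V⟩ = 1176.1.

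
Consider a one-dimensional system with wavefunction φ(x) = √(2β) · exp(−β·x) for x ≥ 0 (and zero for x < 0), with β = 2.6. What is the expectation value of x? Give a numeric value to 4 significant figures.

⟨x⟩ = ∫ x·|φ|² dx (integrals over the domain).
Every integrand reduces to terms xʲ·e^(−2βx) on [0, ∞); use ∫₀^∞ xʲ·e^(−2βx) dx = j!/(2β)^(j+1).
⟨x⟩ = 0.19231.

0.1923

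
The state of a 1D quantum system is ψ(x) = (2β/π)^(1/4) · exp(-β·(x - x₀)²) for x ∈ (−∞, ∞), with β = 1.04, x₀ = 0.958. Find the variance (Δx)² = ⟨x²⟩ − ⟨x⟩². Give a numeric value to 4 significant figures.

Compute ⟨x⟩ and ⟨x²⟩ separately, then (Δx)² = ⟨x²⟩ − ⟨x⟩².
Gaussian moments (u = x − x₀): ∫u^(2j)·e^(−2βu²) du = (2j−1)!!/(4β)^j · √(π/(2β)), odd powers integrate to 0; here √(π/(2β)) = 1.2290.
⟨x⟩ = 0.95800 and ⟨x²⟩ = 1.1581.
(Δx)² = 1.1581 − (0.95800)² = 0.24038.

0.2404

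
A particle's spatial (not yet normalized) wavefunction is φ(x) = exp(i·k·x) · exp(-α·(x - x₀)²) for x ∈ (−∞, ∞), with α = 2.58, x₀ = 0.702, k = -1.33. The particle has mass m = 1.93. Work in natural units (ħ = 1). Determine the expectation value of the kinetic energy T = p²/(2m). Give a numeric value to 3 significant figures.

T = −(ħ²/2m) d²/dx², so ⟨T⟩ = −(ħ²/2m) ∫ φ*·φ'' dx / ∫|φ|² dx; with m = 1.93.
Gaussian moments (u = x − x₀): ∫u^(2j)·e^(−2αu²) du = (2j−1)!!/(4α)^j · √(π/(2α)), odd powers integrate to 0; here √(π/(2α)) = 0.78028. Derivatives: φ′ = (ik − 2αu)·φ, φ″ = ((ik − 2αu)² − 2α)·φ; the odd-in-u pieces drop out.
State is unnormalized: ∫|φ|² dx = 0.78028, and ∫φ*·(−ħ²/2m · φ'') dx = 0.87911, so ⟨T⟩ = 0.87911 / 0.78028.
⟨T⟩ = 1.1267.

1.13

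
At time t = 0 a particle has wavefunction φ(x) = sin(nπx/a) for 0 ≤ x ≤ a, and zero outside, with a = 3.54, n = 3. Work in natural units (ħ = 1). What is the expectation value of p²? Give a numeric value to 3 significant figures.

p² φ = −ħ² d²φ/dx²; ⟨p²⟩ = −ħ² ∫ φ*·φ'' dx / ∫|φ|² dx.
d/dx sin(nπx/a) = (nπ/a)·cos(nπx/a) and d²/dx² sin(nπx/a) = −(nπ/a)²·sin(nπx/a); on 0 ≤ x ≤ a, ∫sin²(nπx/a) dx = a/2 and ∫sin(nπx/a)·cos(nπx/a) dx = 0.
State is unnormalized: ∫|φ|² dx = 1.7700, and ∫φ*·(−ħ² φ'') dx = 12.546, so ⟨p²⟩ = 12.546 / 1.7700.
⟨p²⟩ = 7.0882.

7.09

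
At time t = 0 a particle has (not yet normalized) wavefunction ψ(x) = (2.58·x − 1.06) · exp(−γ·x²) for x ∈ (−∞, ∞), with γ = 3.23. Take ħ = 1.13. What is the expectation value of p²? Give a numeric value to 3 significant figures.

6.72

p² ψ = −ħ² d²ψ/dx²; ⟨p²⟩ = −ħ² ∫ ψ*·ψ'' dx / ∫|ψ|² dx.
Expand each integrand as polynomial × e^(−2γx²) and use ∫x^(2j)·e^(−2γx²) dx = (2j−1)!!/(4γ)^j · √(π/(2γ)), odd powers → 0; here √(π/(2γ)) = 0.69736. Differentiate with the product rule, d/dx e^(−γx²) = −2γx·e^(−γx²).
State is unnormalized: ∫|ψ|² dx = 1.1428, and ∫ψ*·(−ħ² ψ'') dx = 7.6771, so ⟨p²⟩ = 7.6771 / 1.1428.
⟨p²⟩ = 6.7176.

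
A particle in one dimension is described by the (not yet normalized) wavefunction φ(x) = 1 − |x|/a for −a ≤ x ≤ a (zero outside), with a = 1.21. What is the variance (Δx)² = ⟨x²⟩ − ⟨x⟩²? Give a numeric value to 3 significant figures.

0.146

Compute ⟨x⟩ and ⟨x²⟩ separately, then (Δx)² = ⟨x²⟩ − ⟨x⟩².
φ is even, so ∫ over [−a, a] = 2∫₀ᵃ with φ = 1 − x/a there: ∫₀ᵃ (1 − x/a)² dx = a/3, ∫₀ᵃ x²(1 − x/a)² dx = a³/30, ∫₀ᵃ x⁴(1 − x/a)² dx = a⁵/105.
Normalization: ∫|φ|² dx = 0.80667.
⟨x⟩ = 0.0000 and ⟨x²⟩ = 0.14641.
(Δx)² = 0.14641 − (0.0000)² = 0.14641.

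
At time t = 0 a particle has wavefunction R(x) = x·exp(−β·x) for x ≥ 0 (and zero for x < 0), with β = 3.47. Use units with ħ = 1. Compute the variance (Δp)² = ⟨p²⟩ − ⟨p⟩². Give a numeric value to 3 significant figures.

Compute ⟨p⟩ and ⟨p²⟩ separately; (Δp)² = ⟨p²⟩ − ⟨p⟩².
Differentiate x·exp(−β·x) with the product rule; every integrand then reduces to terms xʲ·e^(−2βx) on [0, ∞), with ∫₀^∞ xʲ·e^(−2βx) dx = j!/(2β)^(j+1).
Normalization: ∫|R|² dx = 0.0059834.
⟨p⟩ = 0.0000 and ⟨p²⟩ = 12.041.
(Δp)² = 12.041 − (0.0000)² = 12.041.

12.0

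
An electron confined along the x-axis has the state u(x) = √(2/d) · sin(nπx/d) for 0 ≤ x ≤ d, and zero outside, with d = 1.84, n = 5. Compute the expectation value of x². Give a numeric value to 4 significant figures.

1.122

⟨x²⟩ = ∫ x²·|u|² dx (integrals over the domain).
With sin²θ = (1 − cos2θ)/2 on 0 ≤ x ≤ d: ∫sin²(nπx/d) dx = d/2, ∫x·sin²(nπx/d) dx = d²/4, ∫x²·sin²(nπx/d) dx = d³·(1/6 − 1/(4n²π²)); higher powers xᵏ the same way, integrating xᵏ·cos(2nπx/d) by parts.
⟨x²⟩ = 1.1217.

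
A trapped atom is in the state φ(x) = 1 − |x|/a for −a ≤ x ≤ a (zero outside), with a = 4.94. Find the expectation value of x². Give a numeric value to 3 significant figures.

2.44

⟨x²⟩ = ∫ x²·|φ|² dx / ∫|φ|² dx (integrals over the domain).
φ is even, so ∫ over [−a, a] = 2∫₀ᵃ with φ = 1 − x/a there: ∫₀ᵃ (1 − x/a)² dx = a/3, ∫₀ᵃ x²(1 − x/a)² dx = a³/30, ∫₀ᵃ x⁴(1 − x/a)² dx = a⁵/105.
State is unnormalized: ∫|φ|² dx = 3.2933, and ∫φ*·x²·φ dx = 8.0369, so ⟨x²⟩ = 8.0369 / 3.2933.
⟨x²⟩ = 2.4404.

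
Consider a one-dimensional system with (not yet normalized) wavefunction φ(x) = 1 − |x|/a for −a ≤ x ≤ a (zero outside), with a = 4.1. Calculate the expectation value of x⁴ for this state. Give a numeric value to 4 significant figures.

8.074

⟨x⁴⟩ = ∫ x⁴·|φ|² dx / ∫|φ|² dx (integrals over the domain).
φ is even, so ∫ over [−a, a] = 2∫₀ᵃ with φ = 1 − x/a there: ∫₀ᵃ (1 − x/a)² dx = a/3, ∫₀ᵃ x²(1 − x/a)² dx = a³/30, ∫₀ᵃ x⁴(1 − x/a)² dx = a⁵/105.
State is unnormalized: ∫|φ|² dx = 2.7333, and ∫φ*·x⁴·φ dx = 22.068, so ⟨x⁴⟩ = 22.068 / 2.7333.
⟨x⁴⟩ = 8.0736.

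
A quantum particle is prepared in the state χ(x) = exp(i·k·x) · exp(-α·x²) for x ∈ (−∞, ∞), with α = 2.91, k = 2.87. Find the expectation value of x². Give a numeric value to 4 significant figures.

⟨x²⟩ = ∫ x²·|χ|² dx / ∫|χ|² dx (integrals over the domain).
Gaussian moments: ∫x^(2j)·e^(−2αx²) dx = (2j−1)!!/(4α)^j · √(π/(2α)), odd powers integrate to 0; here √(π/(2α)) = 0.73471.
State is unnormalized: ∫|χ|² dx = 0.73471, and ∫χ*·x²·χ dx = 0.063119, so ⟨x²⟩ = 0.063119 / 0.73471.
⟨x²⟩ = 0.085911.

0.08591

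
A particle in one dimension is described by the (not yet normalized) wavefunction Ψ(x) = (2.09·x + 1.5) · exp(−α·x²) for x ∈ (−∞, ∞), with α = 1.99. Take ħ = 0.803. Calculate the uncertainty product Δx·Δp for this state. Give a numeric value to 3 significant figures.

0.413

Δx = √(⟨x²⟩−⟨x⟩²), Δp = √(⟨p²⟩−⟨p⟩²).
Expand each integrand as polynomial × e^(−2αx²) and use ∫x^(2j)·e^(−2αx²) dx = (2j−1)!!/(4α)^j · √(π/(2α)), odd powers → 0; here √(π/(2α)) = 0.88845. Differentiate with the product rule, d/dx e^(−αx²) = −2αx·e^(−αx²).
Normalization: ∫|Ψ|² dx = 2.4866.
⟨x⟩ = 0.28144, ⟨x²⟩ = 0.17489 ⇒ Δx = 0.30933.
⟨p⟩ = 0.0000, ⟨p²⟩ = 1.7864 ⇒ Δp = 1.3365.
Δx·Δp = 0.41343.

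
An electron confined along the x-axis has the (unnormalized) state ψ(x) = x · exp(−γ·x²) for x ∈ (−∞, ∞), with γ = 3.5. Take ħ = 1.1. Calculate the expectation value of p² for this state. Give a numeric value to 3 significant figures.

p² ψ = −ħ² d²ψ/dx²; ⟨p²⟩ = −ħ² ∫ ψ*·ψ'' dx / ∫|ψ|² dx.
Expand each integrand as polynomial × e^(−2γx²) and use ∫x^(2j)·e^(−2γx²) dx = (2j−1)!!/(4γ)^j · √(π/(2γ)), odd powers → 0; here √(π/(2γ)) = 0.66992. Differentiate with the product rule, d/dx e^(−γx²) = −2γx·e^(−γx²).
State is unnormalized: ∫|ψ|² dx = 0.047852, and ∫ψ*·(−ħ² ψ'') dx = 0.60796, so ⟨p²⟩ = 0.60796 / 0.047852.
⟨p²⟩ = 12.705.

12.7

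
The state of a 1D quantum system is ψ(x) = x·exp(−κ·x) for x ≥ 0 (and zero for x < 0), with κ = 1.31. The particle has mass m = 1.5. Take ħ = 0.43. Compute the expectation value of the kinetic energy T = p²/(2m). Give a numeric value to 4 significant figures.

0.1058

T = −(ħ²/2m) d²/dx², so ⟨T⟩ = −(ħ²/2m) ∫ ψ*·ψ'' dx / ∫|ψ|² dx; with m = 1.5.
Differentiate x·exp(−κ·x) with the product rule; every integrand then reduces to terms xʲ·e^(−2κx) on [0, ∞), with ∫₀^∞ xʲ·e^(−2κx) dx = j!/(2κ)^(j+1).
State is unnormalized: ∫|ψ|² dx = 0.11121, and ∫ψ*·(−ħ²/2m · ψ'') dx = 0.011762, so ⟨T⟩ = 0.011762 / 0.11121.
⟨T⟩ = 0.10577.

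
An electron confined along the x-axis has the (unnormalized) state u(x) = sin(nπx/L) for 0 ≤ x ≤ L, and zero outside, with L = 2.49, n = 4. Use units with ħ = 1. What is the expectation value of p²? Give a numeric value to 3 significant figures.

p² u = −ħ² d²u/dx²; ⟨p²⟩ = −ħ² ∫ u*·u'' dx / ∫|u|² dx.
d/dx sin(nπx/L) = (nπ/L)·cos(nπx/L) and d²/dx² sin(nπx/L) = −(nπ/L)²·sin(nπx/L); on 0 ≤ x ≤ L, ∫sin²(nπx/L) dx = L/2 and ∫sin(nπx/L)·cos(nπx/L) dx = 0.
State is unnormalized: ∫|u|² dx = 1.2450, and ∫u*·(−ħ² u'') dx = 31.710, so ⟨p²⟩ = 31.710 / 1.2450.
⟨p²⟩ = 25.470.

25.5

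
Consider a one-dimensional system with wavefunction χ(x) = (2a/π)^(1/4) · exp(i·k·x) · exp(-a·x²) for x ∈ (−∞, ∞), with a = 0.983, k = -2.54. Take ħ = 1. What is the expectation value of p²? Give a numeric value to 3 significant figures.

p² χ = −ħ² d²χ/dx²; ⟨p²⟩ = −ħ² ∫ χ*·χ'' dx.
Gaussian moments: ∫x^(2j)·e^(−2ax²) dx = (2j−1)!!/(4a)^j · √(π/(2a)), odd powers integrate to 0; here √(π/(2a)) = 1.2641. Derivatives: χ′ = (ik − 2ax)·χ, χ″ = ((ik − 2ax)² − 2a)·χ; the odd-in-x pieces drop out.
⟨p²⟩ = 7.4346.

7.43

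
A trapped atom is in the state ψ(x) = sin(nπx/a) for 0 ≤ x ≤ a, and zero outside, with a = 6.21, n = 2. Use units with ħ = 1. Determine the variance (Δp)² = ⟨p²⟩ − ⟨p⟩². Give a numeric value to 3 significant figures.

Compute ⟨p⟩ and ⟨p²⟩ separately; (Δp)² = ⟨p²⟩ − ⟨p⟩².
d/dx sin(nπx/a) = (nπ/a)·cos(nπx/a) and d²/dx² sin(nπx/a) = −(nπ/a)²·sin(nπx/a); on 0 ≤ x ≤ a, ∫sin²(nπx/a) dx = a/2 and ∫sin(nπx/a)·cos(nπx/a) dx = 0.
Normalization: ∫|ψ|² dx = 3.1050.
⟨p⟩ = 0.0000 and ⟨p²⟩ = 1.0237.
(Δp)² = 1.0237 − (0.0000)² = 1.0237.

1.02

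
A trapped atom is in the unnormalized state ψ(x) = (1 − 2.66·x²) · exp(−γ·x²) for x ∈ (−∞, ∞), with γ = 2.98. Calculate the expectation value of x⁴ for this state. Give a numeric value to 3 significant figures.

⟨x⁴⟩ = ∫ x⁴·|ψ|² dx / ∫|ψ|² dx (integrals over the domain).
Expand each integrand as polynomial × e^(−2γx²) and use ∫x^(2j)·e^(−2γx²) dx = (2j−1)!!/(4γ)^j · √(π/(2γ)), odd powers → 0; here √(π/(2γ)) = 0.72603.
State is unnormalized: ∫|ψ|² dx = 0.51046, and ∫ψ*·x⁴·ψ dx = 0.0078391, so ⟨x⁴⟩ = 0.0078391 / 0.51046.
⟨x⁴⟩ = 0.015357.

0.0154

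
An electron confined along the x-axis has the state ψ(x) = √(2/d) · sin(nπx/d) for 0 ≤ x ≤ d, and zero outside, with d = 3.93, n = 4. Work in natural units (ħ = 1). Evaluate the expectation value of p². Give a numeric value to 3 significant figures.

10.2

p² ψ = −ħ² d²ψ/dx²; ⟨p²⟩ = −ħ² ∫ ψ*·ψ'' dx.
d/dx sin(nπx/d) = (nπ/d)·cos(nπx/d) and d²/dx² sin(nπx/d) = −(nπ/d)²·sin(nπx/d); on 0 ≤ x ≤ d, ∫sin²(nπx/d) dx = d/2 and ∫sin(nπx/d)·cos(nπx/d) dx = 0.
⟨p²⟩ = 10.224.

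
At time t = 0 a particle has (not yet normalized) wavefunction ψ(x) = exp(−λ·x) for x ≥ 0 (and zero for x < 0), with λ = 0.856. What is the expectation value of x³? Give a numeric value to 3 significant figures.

⟨x³⟩ = ∫ x³·|ψ|² dx / ∫|ψ|² dx (integrals over the domain).
Every integrand reduces to terms xʲ·e^(−2λx) on [0, ∞); use ∫₀^∞ xʲ·e^(−2λx) dx = j!/(2λ)^(j+1).
State is unnormalized: ∫|ψ|² dx = 0.58411, and ∫ψ*·x³·ψ dx = 0.69845, so ⟨x³⟩ = 0.69845 / 0.58411.
⟨x³⟩ = 1.1957.

1.20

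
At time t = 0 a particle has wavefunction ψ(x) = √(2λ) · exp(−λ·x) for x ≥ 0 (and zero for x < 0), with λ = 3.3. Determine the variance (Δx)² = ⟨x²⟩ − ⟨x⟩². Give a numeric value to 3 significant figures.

Compute ⟨x⟩ and ⟨x²⟩ separately, then (Δx)² = ⟨x²⟩ − ⟨x⟩².
Every integrand reduces to terms xʲ·e^(−2λx) on [0, ∞); use ∫₀^∞ xʲ·e^(−2λx) dx = j!/(2λ)^(j+1).
⟨x⟩ = 0.15152 and ⟨x²⟩ = 0.045914.
(Δx)² = 0.045914 − (0.15152)² = 0.022957.

0.0230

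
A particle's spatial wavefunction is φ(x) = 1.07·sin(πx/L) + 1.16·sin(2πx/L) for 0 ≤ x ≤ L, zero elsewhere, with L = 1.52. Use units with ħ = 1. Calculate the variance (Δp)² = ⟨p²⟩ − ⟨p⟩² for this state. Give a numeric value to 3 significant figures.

Compute ⟨p⟩ and ⟨p²⟩ separately; (Δp)² = ⟨p²⟩ − ⟨p⟩².
d²/dx² sin(jπx/L) = −(jπ/L)²·sin(jπx/L); on 0 ≤ x ≤ L, ∫sin²(jπx/L) dx = L/2 and ∫sin(jπx/L)·sin(lπx/L) dx = 0 for j ≠ l, so only diagonal terms survive in ∫|φ|² and ∫φ·φ″; ∫φ·φ′ dx = [φ²/2] between the walls = 0.
Normalization: ∫|φ|² dx = 1.8928.
⟨p⟩ = 0.0000 and ⟨p²⟩ = 11.196.
(Δp)² = 11.196 − (0.0000)² = 11.196.

11.2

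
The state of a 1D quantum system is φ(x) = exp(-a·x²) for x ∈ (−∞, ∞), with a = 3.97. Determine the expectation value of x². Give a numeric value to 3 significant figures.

⟨x²⟩ = ∫ x²·|φ|² dx / ∫|φ|² dx (integrals over the domain).
Gaussian moments: ∫x^(2j)·e^(−2ax²) dx = (2j−1)!!/(4a)^j · √(π/(2a)), odd powers integrate to 0; here √(π/(2a)) = 0.62902.
State is unnormalized: ∫|φ|² dx = 0.62902, and ∫φ*·x²·φ dx = 0.039611, so ⟨x²⟩ = 0.039611 / 0.62902.
⟨x²⟩ = 0.062972.

0.0630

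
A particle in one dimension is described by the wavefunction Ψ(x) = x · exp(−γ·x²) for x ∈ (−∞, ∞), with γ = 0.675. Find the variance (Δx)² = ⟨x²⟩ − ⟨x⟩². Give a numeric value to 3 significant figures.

Compute ⟨x⟩ and ⟨x²⟩ separately, then (Δx)² = ⟨x²⟩ − ⟨x⟩².
Expand each integrand as polynomial × e^(−2γx²) and use ∫x^(2j)·e^(−2γx²) dx = (2j−1)!!/(4γ)^j · √(π/(2γ)), odd powers → 0; here √(π/(2γ)) = 1.5255.
Normalization: ∫|Ψ|² dx = 0.56499.
⟨x⟩ = 0.0000 and ⟨x²⟩ = 1.1111.
(Δx)² = 1.1111 − (0.0000)² = 1.1111.

1.11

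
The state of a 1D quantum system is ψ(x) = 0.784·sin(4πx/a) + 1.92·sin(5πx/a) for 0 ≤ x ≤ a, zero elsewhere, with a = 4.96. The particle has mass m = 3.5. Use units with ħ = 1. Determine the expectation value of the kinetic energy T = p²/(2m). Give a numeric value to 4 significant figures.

T = −(ħ²/2m) d²/dx², so ⟨T⟩ = −(ħ²/2m) ∫ ψ*·ψ'' dx / ∫|ψ|² dx; with m = 3.5.
d²/dx² sin(jπx/a) = −(jπ/a)²·sin(jπx/a); on 0 ≤ x ≤ a, ∫sin²(jπx/a) dx = a/2 and ∫sin(jπx/a)·sin(lπx/a) dx = 0 for j ≠ l, so only diagonal terms survive in ∫|ψ|² and ∫ψ·ψ″; ∫ψ·ψ′ dx = [ψ²/2] between the walls = 0.
State is unnormalized: ∫|ψ|² dx = 10.667, and ∫ψ*·(−ħ²/2m · ψ'') dx = 14.497, so ⟨T⟩ = 14.497 / 10.667.
⟨T⟩ = 1.3591.

1.359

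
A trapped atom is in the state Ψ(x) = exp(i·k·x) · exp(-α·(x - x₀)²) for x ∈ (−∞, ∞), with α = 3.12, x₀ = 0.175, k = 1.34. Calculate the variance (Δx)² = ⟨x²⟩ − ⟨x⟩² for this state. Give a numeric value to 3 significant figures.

Compute ⟨x⟩ and ⟨x²⟩ separately, then (Δx)² = ⟨x²⟩ − ⟨x⟩².
Gaussian moments (u = x − x₀): ∫u^(2j)·e^(−2αu²) du = (2j−1)!!/(4α)^j · √(π/(2α)), odd powers integrate to 0; here √(π/(2α)) = 0.70955.
Normalization: ∫|Ψ|² dx = 0.70955.
⟨x⟩ = 0.17500 and ⟨x²⟩ = 0.11075.
(Δx)² = 0.11075 − (0.17500)² = 0.080128.

0.0801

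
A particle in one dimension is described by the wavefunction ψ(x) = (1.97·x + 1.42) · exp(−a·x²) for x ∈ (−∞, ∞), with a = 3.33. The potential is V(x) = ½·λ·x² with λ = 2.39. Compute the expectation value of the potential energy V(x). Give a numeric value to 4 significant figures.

0.1124

⟨V⟩ = ∫ V(x)·|ψ|² dx / ∫|ψ|² dx.
Expand each integrand as polynomial × e^(−2ax²) and use ∫x^(2j)·e^(−2ax²) dx = (2j−1)!!/(4a)^j · √(π/(2a)), odd powers → 0; here √(π/(2a)) = 0.68681.
State is unnormalized: ∫|ψ|² dx = 1.5850, and ∫ψ*·V(x)·ψ dx = 0.17810, so ⟨V⟩ = 0.17810 / 1.5850.
⟨V⟩ = 0.11237.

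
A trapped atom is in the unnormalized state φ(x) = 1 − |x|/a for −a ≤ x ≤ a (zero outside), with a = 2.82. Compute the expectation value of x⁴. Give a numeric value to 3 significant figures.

⟨x⁴⟩ = ∫ x⁴·|φ|² dx / ∫|φ|² dx (integrals over the domain).
φ is even, so ∫ over [−a, a] = 2∫₀ᵃ with φ = 1 − x/a there: ∫₀ᵃ (1 − x/a)² dx = a/3, ∫₀ᵃ x²(1 − x/a)² dx = a³/30, ∫₀ᵃ x⁴(1 − x/a)² dx = a⁵/105.
State is unnormalized: ∫|φ|² dx = 1.8800, and ∫φ*·x⁴·φ dx = 3.3969, so ⟨x⁴⟩ = 3.3969 / 1.8800.
⟨x⁴⟩ = 1.8069.

1.81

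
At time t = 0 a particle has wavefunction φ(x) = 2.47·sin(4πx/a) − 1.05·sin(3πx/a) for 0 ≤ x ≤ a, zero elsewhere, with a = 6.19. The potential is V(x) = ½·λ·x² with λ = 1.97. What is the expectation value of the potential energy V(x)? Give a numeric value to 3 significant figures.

⟨V⟩ = ∫ V(x)·|φ|² dx / ∫|φ|² dx.
On 0 ≤ x ≤ a (j ≠ l): ∫sin²(jπx/a) dx = a/2, ∫sin(jπx/a)·sin(lπx/a) dx = 0; diagonal moments ∫x·sin²(jπx/a) dx = a²/4, ∫x²·sin²(jπx/a) dx = a³·(1/6 − 1/(4j²π²)); cross terms ∫x·sin(jπx/a)·sin(lπx/a) dx = 0 for j + l even and −4jla²/(π²(j² − l²)²) for j + l odd, ∫x²·sin(jπx/a)·sin(lπx/a) dx = (−1)^(j+l)·4jla³/(π²(j² − l²)²); higher powers the same way via product-to-sum and parts.
State is unnormalized: ∫|φ|² dx = 22.295, and ∫φ*·V(x)·φ dx = 397.77, so ⟨V⟩ = 397.77 / 22.295.
⟨V⟩ = 17.841.

17.8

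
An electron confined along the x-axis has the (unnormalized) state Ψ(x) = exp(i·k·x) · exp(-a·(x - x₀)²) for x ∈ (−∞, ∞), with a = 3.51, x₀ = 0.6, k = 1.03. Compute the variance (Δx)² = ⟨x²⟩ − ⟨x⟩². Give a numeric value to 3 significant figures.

0.0712

Compute ⟨x⟩ and ⟨x²⟩ separately, then (Δx)² = ⟨x²⟩ − ⟨x⟩².
Gaussian moments (u = x − x₀): ∫u^(2j)·e^(−2au²) du = (2j−1)!!/(4a)^j · √(π/(2a)), odd powers integrate to 0; here √(π/(2a)) = 0.66897.
Normalization: ∫|Ψ|² dx = 0.66897.
⟨x⟩ = 0.60000 and ⟨x²⟩ = 0.43123.
(Δx)² = 0.43123 − (0.60000)² = 0.071225.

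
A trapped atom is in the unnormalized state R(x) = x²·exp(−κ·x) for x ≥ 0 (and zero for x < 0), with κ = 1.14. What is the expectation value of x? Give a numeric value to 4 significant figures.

⟨x⟩ = ∫ x·|R|² dx / ∫|R|² dx (integrals over the domain).
Every integrand reduces to terms xʲ·e^(−2κx) on [0, ∞); use ∫₀^∞ xʲ·e^(−2κx) dx = j!/(2κ)^(j+1).
State is unnormalized: ∫|R|² dx = 0.38953, and ∫R*·x·R dx = 0.85422, so ⟨x⟩ = 0.85422 / 0.38953.
⟨x⟩ = 2.1930.

2.193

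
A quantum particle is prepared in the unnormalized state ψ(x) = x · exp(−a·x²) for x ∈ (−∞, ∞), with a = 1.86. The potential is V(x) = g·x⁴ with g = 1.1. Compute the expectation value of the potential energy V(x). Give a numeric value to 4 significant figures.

⟨V⟩ = ∫ V(x)·|ψ|² dx / ∫|ψ|² dx.
Expand each integrand as polynomial × e^(−2ax²) and use ∫x^(2j)·e^(−2ax²) dx = (2j−1)!!/(4a)^j · √(π/(2a)), odd powers → 0; here √(π/(2a)) = 0.91897.
State is unnormalized: ∫|ψ|² dx = 0.12352, and ∫ψ*·V(x)·ψ dx = 0.036819, so ⟨V⟩ = 0.036819 / 0.12352.
⟨V⟩ = 0.29808.

0.2981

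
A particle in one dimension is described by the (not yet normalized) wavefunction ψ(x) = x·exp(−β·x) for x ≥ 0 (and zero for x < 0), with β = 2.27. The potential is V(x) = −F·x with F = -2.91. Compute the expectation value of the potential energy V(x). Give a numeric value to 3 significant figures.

1.92

⟨V⟩ = ∫ V(x)·|ψ|² dx / ∫|ψ|² dx.
Every integrand reduces to terms xʲ·e^(−2βx) on [0, ∞); use ∫₀^∞ xʲ·e^(−2βx) dx = j!/(2β)^(j+1).
State is unnormalized: ∫|ψ|² dx = 0.021373, and ∫ψ*·V(x)·ψ dx = 0.041098, so ⟨V⟩ = 0.041098 / 0.021373.
⟨V⟩ = 1.9229.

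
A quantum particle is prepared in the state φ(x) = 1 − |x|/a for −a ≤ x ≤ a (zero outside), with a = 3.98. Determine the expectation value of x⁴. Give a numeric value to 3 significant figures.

⟨x⁴⟩ = ∫ x⁴·|φ|² dx / ∫|φ|² dx (integrals over the domain).
φ is even, so ∫ over [−a, a] = 2∫₀ᵃ with φ = 1 − x/a there: ∫₀ᵃ (1 − x/a)² dx = a/3, ∫₀ᵃ x²(1 − x/a)² dx = a³/30, ∫₀ᵃ x⁴(1 − x/a)² dx = a⁵/105.
State is unnormalized: ∫|φ|² dx = 2.6533, and ∫φ*·x⁴·φ dx = 19.022, so ⟨x⁴⟩ = 19.022 / 2.6533.
⟨x⁴⟩ = 7.1691.

7.17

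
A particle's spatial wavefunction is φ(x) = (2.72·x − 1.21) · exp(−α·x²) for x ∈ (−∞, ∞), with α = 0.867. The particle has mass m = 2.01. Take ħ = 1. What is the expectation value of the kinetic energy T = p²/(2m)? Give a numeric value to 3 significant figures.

0.471

T = −(ħ²/2m) d²/dx², so ⟨T⟩ = −(ħ²/2m) ∫ φ*·φ'' dx / ∫|φ|² dx; with m = 2.01.
Expand each integrand as polynomial × e^(−2αx²) and use ∫x^(2j)·e^(−2αx²) dx = (2j−1)!!/(4α)^j · √(π/(2α)), odd powers → 0; here √(π/(2α)) = 1.3460. Differentiate with the product rule, d/dx e^(−αx²) = −2αx·e^(−αx²).
State is unnormalized: ∫|φ|² dx = 4.8422, and ∫φ*·(−ħ²/2m · φ'') dx = 2.2829, so ⟨T⟩ = 2.2829 / 4.8422.
⟨T⟩ = 0.47146.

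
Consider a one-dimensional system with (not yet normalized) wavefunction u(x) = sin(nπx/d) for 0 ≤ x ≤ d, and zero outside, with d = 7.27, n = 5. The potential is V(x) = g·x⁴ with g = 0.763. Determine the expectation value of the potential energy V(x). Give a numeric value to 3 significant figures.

418.

⟨V⟩ = ∫ V(x)·|u|² dx / ∫|u|² dx.
With sin²θ = (1 − cos2θ)/2 on 0 ≤ x ≤ d: ∫sin²(nπx/d) dx = d/2, ∫x·sin²(nπx/d) dx = d²/4, ∫x²·sin²(nπx/d) dx = d³·(1/6 − 1/(4n²π²)); higher powers xᵏ the same way, integrating xᵏ·cos(2nπx/d) by parts.
State is unnormalized: ∫|u|² dx = 3.6350, and ∫u*·V(x)·u dx = 1518.3, so ⟨V⟩ = 1518.3 / 3.6350.
⟨V⟩ = 417.69.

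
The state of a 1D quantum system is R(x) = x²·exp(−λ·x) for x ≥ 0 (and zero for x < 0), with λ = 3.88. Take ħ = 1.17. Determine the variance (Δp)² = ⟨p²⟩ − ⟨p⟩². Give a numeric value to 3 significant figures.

6.87

Compute ⟨p⟩ and ⟨p²⟩ separately; (Δp)² = ⟨p²⟩ − ⟨p⟩².
Differentiate x²·exp(−λ·x) with the product rule; every integrand then reduces to terms xʲ·e^(−2λx) on [0, ∞), with ∫₀^∞ xʲ·e^(−2λx) dx = j!/(2λ)^(j+1).
Normalization: ∫|R|² dx = 0.00085291.
⟨p⟩ = 0.0000 and ⟨p²⟩ = 6.8693.
(Δp)² = 6.8693 − (0.0000)² = 6.8693.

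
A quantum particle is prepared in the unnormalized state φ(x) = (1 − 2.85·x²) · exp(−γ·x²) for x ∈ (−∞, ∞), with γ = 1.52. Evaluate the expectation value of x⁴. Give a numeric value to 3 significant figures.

⟨x⁴⟩ = ∫ x⁴·|φ|² dx / ∫|φ|² dx (integrals over the domain).
Expand each integrand as polynomial × e^(−2γx²) and use ∫x^(2j)·e^(−2γx²) dx = (2j−1)!!/(4γ)^j · √(π/(2γ)), odd powers → 0; here √(π/(2γ)) = 1.0166.
State is unnormalized: ∫|φ|² dx = 0.73364, and ∫φ*·x⁴·φ dx = 0.33024, so ⟨x⁴⟩ = 0.33024 / 0.73364.
⟨x⁴⟩ = 0.45014.

0.450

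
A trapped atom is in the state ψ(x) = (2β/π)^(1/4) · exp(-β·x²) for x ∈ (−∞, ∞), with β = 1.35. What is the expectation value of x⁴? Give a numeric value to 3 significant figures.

⟨x⁴⟩ = ∫ x⁴·|ψ|² dx (integrals over the domain).
Gaussian moments: ∫x^(2j)·e^(−2βx²) dx = (2j−1)!!/(4β)^j · √(π/(2β)), odd powers integrate to 0; here √(π/(2β)) = 1.0787.
⟨x⁴⟩ = 0.10288.

0.103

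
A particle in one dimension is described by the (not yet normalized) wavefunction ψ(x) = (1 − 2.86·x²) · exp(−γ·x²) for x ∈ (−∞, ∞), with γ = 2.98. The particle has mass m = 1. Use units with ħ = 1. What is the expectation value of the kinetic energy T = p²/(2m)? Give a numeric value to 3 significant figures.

T = −(ħ²/2m) d²/dx², so ⟨T⟩ = −(ħ²/2m) ∫ ψ*·ψ'' dx / ∫|ψ|² dx; with m = 1.
Expand each integrand as polynomial × e^(−2γx²) and use ∫x^(2j)·e^(−2γx²) dx = (2j−1)!!/(4γ)^j · √(π/(2γ)), odd powers → 0; here √(π/(2γ)) = 0.72603. Differentiate with the product rule, d/dx e^(−γx²) = −2γx·e^(−γx²).
State is unnormalized: ∫|ψ|² dx = 0.50302, and ∫ψ*·(−ħ²/2m · ψ'') dx = 2.0368, so ⟨T⟩ = 2.0368 / 0.50302.
⟨T⟩ = 4.0492.

4.05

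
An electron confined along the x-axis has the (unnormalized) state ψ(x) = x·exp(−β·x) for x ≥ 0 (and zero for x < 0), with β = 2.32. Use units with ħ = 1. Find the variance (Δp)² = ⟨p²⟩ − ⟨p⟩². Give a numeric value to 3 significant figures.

5.38

Compute ⟨p⟩ and ⟨p²⟩ separately; (Δp)² = ⟨p²⟩ − ⟨p⟩².
Differentiate x·exp(−β·x) with the product rule; every integrand then reduces to terms xʲ·e^(−2βx) on [0, ∞), with ∫₀^∞ xʲ·e^(−2βx) dx = j!/(2β)^(j+1).
Normalization: ∫|ψ|² dx = 0.020021.
⟨p⟩ = 0.0000 and ⟨p²⟩ = 5.3824.
(Δp)² = 5.3824 − (0.0000)² = 5.3824.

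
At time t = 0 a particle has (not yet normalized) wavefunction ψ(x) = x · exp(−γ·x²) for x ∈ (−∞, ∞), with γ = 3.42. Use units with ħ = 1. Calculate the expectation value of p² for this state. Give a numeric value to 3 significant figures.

p² ψ = −ħ² d²ψ/dx²; ⟨p²⟩ = −ħ² ∫ ψ*·ψ'' dx / ∫|ψ|² dx.
Expand each integrand as polynomial × e^(−2γx²) and use ∫x^(2j)·e^(−2γx²) dx = (2j−1)!!/(4γ)^j · √(π/(2γ)), odd powers → 0; here √(π/(2γ)) = 0.67771. Differentiate with the product rule, d/dx e^(−γx²) = −2γx·e^(−γx²).
State is unnormalized: ∫|ψ|² dx = 0.049541, and ∫ψ*·(−ħ² ψ'') dx = 0.50829, so ⟨p²⟩ = 0.50829 / 0.049541.
⟨p²⟩ = 10.260.

10.3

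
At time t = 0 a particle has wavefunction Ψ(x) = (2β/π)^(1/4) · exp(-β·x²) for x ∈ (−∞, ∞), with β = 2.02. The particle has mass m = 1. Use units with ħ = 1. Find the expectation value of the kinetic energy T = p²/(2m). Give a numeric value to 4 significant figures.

T = −(ħ²/2m) d²/dx², so ⟨T⟩ = −(ħ²/2m) ∫ Ψ*·Ψ'' dx; with m = 1.
Gaussian moments: ∫x^(2j)·e^(−2βx²) dx = (2j−1)!!/(4β)^j · √(π/(2β)), odd powers integrate to 0; here √(π/(2β)) = 0.88183. Derivatives: d/dx e^(−βx²) = −2βx·e^(−βx²), d²/dx² e^(−βx²) = (4β²x² − 2β)·e^(−βx²).
⟨T⟩ = 1.0100.

1.010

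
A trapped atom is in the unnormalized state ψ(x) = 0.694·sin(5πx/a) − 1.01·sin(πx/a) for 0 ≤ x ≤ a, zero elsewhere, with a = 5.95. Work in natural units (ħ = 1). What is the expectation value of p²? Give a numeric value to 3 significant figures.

p² ψ = −ħ² d²ψ/dx²; ⟨p²⟩ = −ħ² ∫ ψ*·ψ'' dx / ∫|ψ|² dx.
d²/dx² sin(jπx/a) = −(jπ/a)²·sin(jπx/a); on 0 ≤ x ≤ a, ∫sin²(jπx/a) dx = a/2 and ∫sin(jπx/a)·sin(lπx/a) dx = 0 for j ≠ l, so only diagonal terms survive in ∫|ψ|² and ∫ψ·ψ″; ∫ψ·ψ′ dx = [ψ²/2] between the walls = 0.
State is unnormalized: ∫|ψ|² dx = 4.4677, and ∫ψ*·(−ħ² ψ'') dx = 10.833, so ⟨p²⟩ = 10.833 / 4.4677.
⟨p²⟩ = 2.4246.

2.42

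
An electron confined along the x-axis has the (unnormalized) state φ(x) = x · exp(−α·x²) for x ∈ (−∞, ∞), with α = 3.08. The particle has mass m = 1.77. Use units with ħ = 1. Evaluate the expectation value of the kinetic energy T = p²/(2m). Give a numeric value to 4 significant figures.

T = −(ħ²/2m) d²/dx², so ⟨T⟩ = −(ħ²/2m) ∫ φ*·φ'' dx / ∫|φ|² dx; with m = 1.77.
Expand each integrand as polynomial × e^(−2αx²) and use ∫x^(2j)·e^(−2αx²) dx = (2j−1)!!/(4α)^j · √(π/(2α)), odd powers → 0; here √(π/(2α)) = 0.71414. Differentiate with the product rule, d/dx e^(−αx²) = −2αx·e^(−αx²).
State is unnormalized: ∫|φ|² dx = 0.057966, and ∫φ*·(−ħ²/2m · φ'') dx = 0.15130, so ⟨T⟩ = 0.15130 / 0.057966.
⟨T⟩ = 2.6102.

2.610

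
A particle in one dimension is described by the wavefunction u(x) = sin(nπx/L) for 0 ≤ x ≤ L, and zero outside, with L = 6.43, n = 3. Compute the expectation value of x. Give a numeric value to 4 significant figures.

⟨x⟩ = ∫ x·|u|² dx / ∫|u|² dx (integrals over the domain).
With sin²θ = (1 − cos2θ)/2 on 0 ≤ x ≤ L: ∫sin²(nπx/L) dx = L/2, ∫x·sin²(nπx/L) dx = L²/4, ∫x²·sin²(nπx/L) dx = L³·(1/6 − 1/(4n²π²)); higher powers xᵏ the same way, integrating xᵏ·cos(2nπx/L) by parts.
State is unnormalized: ∫|u|² dx = 3.2150, and ∫u*·x·u dx = 10.336, so ⟨x⟩ = 10.336 / 3.2150.
⟨x⟩ = 3.2150.

3.215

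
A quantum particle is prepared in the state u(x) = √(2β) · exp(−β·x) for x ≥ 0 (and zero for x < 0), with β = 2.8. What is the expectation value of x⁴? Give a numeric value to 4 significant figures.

0.02440

⟨x⁴⟩ = ∫ x⁴·|u|² dx (integrals over the domain).
Every integrand reduces to terms xʲ·e^(−2βx) on [0, ∞); use ∫₀^∞ xʲ·e^(−2βx) dx = j!/(2β)^(j+1).
⟨x⁴⟩ = 0.024404.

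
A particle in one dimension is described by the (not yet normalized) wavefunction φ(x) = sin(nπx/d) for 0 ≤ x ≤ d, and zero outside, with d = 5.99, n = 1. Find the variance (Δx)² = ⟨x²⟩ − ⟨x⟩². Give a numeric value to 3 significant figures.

Compute ⟨x⟩ and ⟨x²⟩ separately, then (Δx)² = ⟨x²⟩ − ⟨x⟩².
With sin²θ = (1 − cos2θ)/2 on 0 ≤ x ≤ d: ∫sin²(nπx/d) dx = d/2, ∫x·sin²(nπx/d) dx = d²/4, ∫x²·sin²(nπx/d) dx = d³·(1/6 − 1/(4n²π²)); higher powers xᵏ the same way, integrating xᵏ·cos(2nπx/d) by parts.
Normalization: ∫|φ|² dx = 2.9950.
⟨x⟩ = 2.9950 and ⟨x²⟩ = 10.142.
(Δx)² = 10.142 − (2.9950)² = 1.1723.

1.17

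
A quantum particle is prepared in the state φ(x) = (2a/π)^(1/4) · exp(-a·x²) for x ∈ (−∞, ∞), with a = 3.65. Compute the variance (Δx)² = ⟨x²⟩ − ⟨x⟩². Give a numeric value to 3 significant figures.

0.0685

Compute ⟨x⟩ and ⟨x²⟩ separately, then (Δx)² = ⟨x²⟩ − ⟨x⟩².
Gaussian moments: ∫x^(2j)·e^(−2ax²) dx = (2j−1)!!/(4a)^j · √(π/(2a)), odd powers integrate to 0; here √(π/(2a)) = 0.65601.
⟨x⟩ = 0.0000 and ⟨x²⟩ = 0.068493.
(Δx)² = 0.068493 − (0.0000)² = 0.068493.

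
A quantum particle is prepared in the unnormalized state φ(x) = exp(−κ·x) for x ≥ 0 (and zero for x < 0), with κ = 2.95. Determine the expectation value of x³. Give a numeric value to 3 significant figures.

0.0292

⟨x³⟩ = ∫ x³·|φ|² dx / ∫|φ|² dx (integrals over the domain).
Every integrand reduces to terms xʲ·e^(−2κx) on [0, ∞); use ∫₀^∞ xʲ·e^(−2κx) dx = j!/(2κ)^(j+1).
State is unnormalized: ∫|φ|² dx = 0.16949, and ∫φ*·x³·φ dx = 0.0049516, so ⟨x³⟩ = 0.0049516 / 0.16949.
⟨x³⟩ = 0.029214.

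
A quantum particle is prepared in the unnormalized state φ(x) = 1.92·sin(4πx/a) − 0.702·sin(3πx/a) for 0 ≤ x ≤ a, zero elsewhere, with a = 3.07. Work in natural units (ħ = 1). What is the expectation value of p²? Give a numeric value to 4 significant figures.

p² φ = −ħ² d²φ/dx²; ⟨p²⟩ = −ħ² ∫ φ*·φ'' dx / ∫|φ|² dx.
d²/dx² sin(jπx/a) = −(jπ/a)²·sin(jπx/a); on 0 ≤ x ≤ a, ∫sin²(jπx/a) dx = a/2 and ∫sin(jπx/a)·sin(lπx/a) dx = 0 for j ≠ l, so only diagonal terms survive in ∫|φ|² and ∫φ·φ″; ∫φ·φ′ dx = [φ²/2] between the walls = 0.
State is unnormalized: ∫|φ|² dx = 6.4151, and ∫φ*·(−ħ² φ'') dx = 101.94, so ⟨p²⟩ = 101.94 / 6.4151.
⟨p²⟩ = 15.891.

15.89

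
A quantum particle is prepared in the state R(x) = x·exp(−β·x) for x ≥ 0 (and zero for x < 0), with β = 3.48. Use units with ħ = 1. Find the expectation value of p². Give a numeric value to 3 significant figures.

12.1

p² R = −ħ² d²R/dx²; ⟨p²⟩ = −ħ² ∫ R*·R'' dx / ∫|R|² dx.
Differentiate x·exp(−β·x) with the product rule; every integrand then reduces to terms xʲ·e^(−2βx) on [0, ∞), with ∫₀^∞ xʲ·e^(−2βx) dx = j!/(2β)^(j+1).
State is unnormalized: ∫|R|² dx = 0.0059320, and ∫R*·(−ħ² R'') dx = 0.071839, so ⟨p²⟩ = 0.071839 / 0.0059320.
⟨p²⟩ = 12.110.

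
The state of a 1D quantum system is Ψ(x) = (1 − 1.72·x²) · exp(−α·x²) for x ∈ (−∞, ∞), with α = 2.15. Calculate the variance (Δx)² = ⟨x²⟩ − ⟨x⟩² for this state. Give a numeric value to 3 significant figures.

Compute ⟨x⟩ and ⟨x²⟩ separately, then (Δx)² = ⟨x²⟩ − ⟨x⟩².
Expand each integrand as polynomial × e^(−2αx²) and use ∫x^(2j)·e^(−2αx²) dx = (2j−1)!!/(4α)^j · √(π/(2α)), odd powers → 0; here √(π/(2α)) = 0.85475.
Normalization: ∫|Ψ|² dx = 0.61542.
⟨x⟩ = 0.0000 and ⟨x²⟩ = 0.064599.
(Δx)² = 0.064599 − (0.0000)² = 0.064599.

0.0646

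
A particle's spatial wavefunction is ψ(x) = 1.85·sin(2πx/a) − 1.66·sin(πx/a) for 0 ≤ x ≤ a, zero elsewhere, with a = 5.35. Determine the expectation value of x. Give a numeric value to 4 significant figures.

3.633

⟨x⟩ = ∫ x·|ψ|² dx / ∫|ψ|² dx (integrals over the domain).
On 0 ≤ x ≤ a (j ≠ l): ∫sin²(jπx/a) dx = a/2, ∫sin(jπx/a)·sin(lπx/a) dx = 0; diagonal moments ∫x·sin²(jπx/a) dx = a²/4, ∫x²·sin²(jπx/a) dx = a³·(1/6 − 1/(4j²π²)); cross terms ∫x·sin(jπx/a)·sin(lπx/a) dx = 0 for j + l even and −4jla²/(π²(j² − l²)²) for j + l odd, ∫x²·sin(jπx/a)·sin(lπx/a) dx = (−1)^(j+l)·4jla³/(π²(j² − l²)²); higher powers the same way via product-to-sum and parts.
State is unnormalized: ∫|ψ|² dx = 16.526, and ∫ψ*·x·ψ dx = 60.041, so ⟨x⟩ = 60.041 / 16.526.
⟨x⟩ = 3.6330.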